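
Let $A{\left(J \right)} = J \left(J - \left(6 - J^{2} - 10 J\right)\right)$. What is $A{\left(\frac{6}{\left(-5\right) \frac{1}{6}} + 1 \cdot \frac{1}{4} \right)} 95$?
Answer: $\frac{36073419}{1600} \approx 22546.0$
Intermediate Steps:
$A{\left(J \right)} = J \left(-6 + J^{2} + 11 J\right)$ ($A{\left(J \right)} = J \left(J + \left(-6 + J^{2} + 10 J\right)\right) = J \left(-6 + J^{2} + 11 J\right)$)
$A{\left(\frac{6}{\left(-5\right) \frac{1}{6}} + 1 \cdot \frac{1}{4} \right)} 95 = \left(\frac{6}{\left(-5\right) \frac{1}{6}} + 1 \cdot \frac{1}{4}\right) \left(-6 + \left(\frac{6}{\left(-5\right) \frac{1}{6}} + 1 \cdot \frac{1}{4}\right)^{2} + 11 \left(\frac{6}{\left(-5\right) \frac{1}{6}} + 1 \cdot \frac{1}{4}\right)\right) 95 = \left(\frac{6}{- \frac{5}{6}} + \frac{1}{4}\right) \left(-6 + \left(\frac{6}{- \frac{5}{6}} + \frac{1}{4}\right)^{2} + 11 \left(\frac{6}{- \frac{5}{6}} + \frac{1}{4}\right)\right) 95 = \left(6 \left(- \frac{6}{5}\right) + \frac{1}{4}\right) \left(-6 + \left(6 \left(- \frac{6}{5}\right) + \frac{1}{4}\right)^{2} + 11 \left(6 \left(- \frac{6}{5}\right) + \frac{1}{4}\right)\right) 95 = \left(- \frac{36}{5} + \frac{1}{4}\right) \left(-6 + \left(- \frac{36}{5} + \frac{1}{4}\right)^{2} + 11 \left(- \frac{36}{5} + \frac{1}{4}\right)\right) 95 = - \frac{139 \left(-6 + \left(- \frac{139}{20}\right)^{2} + 11 \left(- \frac{139}{20}\right)\right)}{20} \cdot 95 = - \frac{139 \left(-6 + \frac{19321}{400} - \frac{1529}{20}\right)}{20} \cdot 95 = \left(- \frac{139}{20}\right) \left(- \frac{13659}{400}\right) 95 = \frac{1898601}{8000} \cdot 95 = \frac{36073419}{1600}$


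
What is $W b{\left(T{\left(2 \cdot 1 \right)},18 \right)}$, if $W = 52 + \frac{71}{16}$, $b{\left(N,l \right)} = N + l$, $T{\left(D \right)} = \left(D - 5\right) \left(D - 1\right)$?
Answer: $\frac{13545}{16} \approx 846.56$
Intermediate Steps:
$T{\left(D \right)} = \left(-1 + D\right) \left(-5 + D\right)$ ($T{\left(D \right)} = \left(-5 + D\right) \left(-1 + D\right) = \left(-1 + D\right) \left(-5 + D\right)$)
$W = \frac{903}{16}$ ($W = 52 + 71 \cdot \frac{1}{16} = 52 + \frac{71}{16} = \frac{903}{16} \approx 56.438$)
$W b{\left(T{\left(2 \cdot 1 \right)},18 \right)} = \frac{903 \left(\left(5 + \left(2 \cdot 1\right)^{2} - 6 \cdot 2 \cdot 1\right) + 18\right)}{16} = \frac{903 \left(\left(5 + 2^{2} - 12\right) + 18\right)}{16} = \frac{903 \left(\left(5 + 4 - 12\right) + 18\right)}{16} = \frac{903 \left(-3 + 18\right)}{16} = \frac{903}{16} \cdot 15 = \frac{13545}{16}$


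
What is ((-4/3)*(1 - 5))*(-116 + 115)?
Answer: -16/3 ≈ -5.3333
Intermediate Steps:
((-4/3)*(1 - 5))*(-116 + 115) = (-4*⅓*(-4))*(-1) = -4/3*(-4)*(-1) = (16/3)*(-1) = -16/3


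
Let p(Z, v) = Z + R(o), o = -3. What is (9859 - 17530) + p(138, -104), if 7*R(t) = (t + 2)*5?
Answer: -52736/7 ≈ -7533.7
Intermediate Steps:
R(t) = 10/7 + 5*t/7 (R(t) = ((t + 2)*5)/7 = ((2 + t)*5)/7 = (10 + 5*t)/7 = 10/7 + 5*t/7)
p(Z, v) = -5/7 + Z (p(Z, v) = Z + (10/7 + (5/7)*(-3)) = Z + (10/7 - 15/7) = Z - 5/7 = -5/7 + Z)
(9859 - 17530) + p(138, -104) = (9859 - 17530) + (-5/7 + 138) = -7671 + 961/7 = -52736/7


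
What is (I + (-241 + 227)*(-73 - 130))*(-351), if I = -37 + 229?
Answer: -1064934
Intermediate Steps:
I = 192
(I + (-241 + 227)*(-73 - 130))*(-351) = (192 + (-241 + 227)*(-73 - 130))*(-351) = (192 - 14*(-203))*(-351) = (192 + 2842)*(-351) = 3034*(-351) = -1064934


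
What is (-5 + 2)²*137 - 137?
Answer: 1096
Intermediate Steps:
(-5 + 2)²*137 - 137 = (-3)²*137 - 137 = 9*137 - 137 = 1233 - 137 = 1096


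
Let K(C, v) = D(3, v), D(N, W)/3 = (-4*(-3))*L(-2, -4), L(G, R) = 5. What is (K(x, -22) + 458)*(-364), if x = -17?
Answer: -232232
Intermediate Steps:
D(N, W) = 180 (D(N, W) = 3*(-4*(-3)*5) = 3*(12*5) = 3*60 = 180)
K(C, v) = 180
(K(x, -22) + 458)*(-364) = (180 + 458)*(-364) = 638*(-364) = -232232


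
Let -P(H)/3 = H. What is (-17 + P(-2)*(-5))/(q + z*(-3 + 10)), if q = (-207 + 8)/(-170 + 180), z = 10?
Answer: -470/501 ≈ -0.93812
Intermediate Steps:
P(H) = -3*H
q = -199/10 ≈ -19.900
(-17 + P(-2)*(-5))/(q + z*(-3 + 10)) = (-17 - 3*(-2)*(-5))/(-199/10 + 10*(-3 + 10)) = (-17 + 6*(-5))/(-199/10 + 10*7) = (-17 - 30)/(-199/10 + 70) = -47/501/10 = -47*10/501 = -470/501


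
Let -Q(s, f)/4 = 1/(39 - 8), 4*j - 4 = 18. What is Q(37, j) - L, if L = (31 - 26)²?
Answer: -779/31 ≈ -25.129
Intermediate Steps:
j = 11/2 (j = 1 + (¼)*18 = 1 + 9/2 = 11/2 ≈ 5.5000)
Q(s, f) = -4/31 (Q(s, f) = -4/(39 - 8) = -4/31)
L = 25 (L = 5² = 25)
Q(37, j) - L = -4/31 - 1*25 = -4/31 - 25 = -779/31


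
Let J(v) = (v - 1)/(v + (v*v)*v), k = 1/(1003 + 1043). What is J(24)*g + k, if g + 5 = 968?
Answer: 7555117/4722168 ≈ 1.5999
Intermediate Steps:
g = 963 (g = -5 + 968 = 963)
k = 1/2046 ≈ 0.00048876
J(v) = (-1 + v)/(v + v**3) (J(v) = (-1 + v)/(v + v**2*v) = (-1 + v)/(v + v**3))
J(24)*g + k = ((-1 + 24)/(24 + 24**3))*963 + 1/2046 = (23/(24 + 13824))*963 + 1/2046 = (23/13848)*963 + 1/2046 = 7383/4616 + 1/2046 = 7555117/4722168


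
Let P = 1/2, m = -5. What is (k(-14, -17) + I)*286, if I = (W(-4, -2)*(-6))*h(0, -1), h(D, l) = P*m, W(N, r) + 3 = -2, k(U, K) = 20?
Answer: -15730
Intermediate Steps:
P = ½ ≈ 0.50000
W(N, r) = -5 (W(N, r) = -3 - 2 = -5)
h(D, l) = -5/2 (h(D, l) = (½)*(-5) = -5/2)
I = -75 (I = -5*(-6)*(-5/2) = 30*(-5/2) = -75)
(k(-14, -17) + I)*286 = (20 - 75)*286 = -55*286 = -15730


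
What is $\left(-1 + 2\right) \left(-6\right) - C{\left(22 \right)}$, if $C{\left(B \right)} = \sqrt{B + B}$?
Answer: $-6 - 2 \sqrt{11} \approx -12.633$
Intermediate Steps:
$C{\left(B \right)} = \sqrt{2} \sqrt{B}$ ($C{\left(B \right)} = \sqrt{2 B} = \sqrt{2} \sqrt{B}$)
$\left(-1 + 2\right) \left(-6\right) - C{\left(22 \right)} = \left(-1 + 2\right) \left(-6\right) - \sqrt{2} \sqrt{22} = 1 \left(-6\right) - 2 \sqrt{11} = -6 - 2 \sqrt{11}$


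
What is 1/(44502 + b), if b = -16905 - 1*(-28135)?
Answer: 1/55732 ≈ 1.7943e-5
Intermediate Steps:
b = 11230 (b = -16905 + 28135 = 11230)
1/(44502 + b) = 1/(44502 + 11230) = 1/55732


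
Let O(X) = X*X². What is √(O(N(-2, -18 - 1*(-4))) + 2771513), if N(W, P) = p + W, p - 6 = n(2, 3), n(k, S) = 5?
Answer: √2772242 ≈ 1665.0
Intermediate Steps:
p = 11 (p = 6 + 5 = 11)
N(W, P) = 11 + W
O(X) = X³
√(O(N(-2, -18 - 1*(-4))) + 2771513) = √((11 - 2)³ + 2771513) = √(9³ + 2771513) = √(729 + 2771513) = √2772242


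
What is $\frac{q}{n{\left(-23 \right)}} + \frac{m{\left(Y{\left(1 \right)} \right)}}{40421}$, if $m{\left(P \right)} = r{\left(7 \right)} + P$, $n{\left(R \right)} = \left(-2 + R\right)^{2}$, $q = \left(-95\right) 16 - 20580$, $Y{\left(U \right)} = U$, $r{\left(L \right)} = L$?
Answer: $- \frac{35731964}{1010525} \approx -35.36$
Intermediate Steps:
$q = -22100$ ($q = -1520 - 20580 = -22100$)
$m{\left(P \right)} = 7 + P$
$\frac{q}{n{\left(-23 \right)}} + \frac{m{\left(Y{\left(1 \right)} \right)}}{40421} = - \frac{22100}{\left(-2 - 23\right)^{2}} + \frac{7 + 1}{40421} = - \frac{22100}{\left(-25\right)^{2}} + 8 \cdot \frac{1}{40421} = - \frac{22100}{625} + \frac{8}{40421} = \left(-22100\right) \frac{1}{625} + \frac{8}{40421} = - \frac{884}{25} + \frac{8}{40421} = - \frac{35731964}{1010525}$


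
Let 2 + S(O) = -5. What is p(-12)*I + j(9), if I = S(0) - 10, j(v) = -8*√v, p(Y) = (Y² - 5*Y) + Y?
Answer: -3288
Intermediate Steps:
p(Y) = Y² - 4*Y
S(O) = -7 (S(O) = -2 - 5 = -7)
I = -17 (I = -7 - 10 = -17)
p(-12)*I + j(9) = -12*(-4 - 12)*(-17) - 8*√9 = -12*(-16)*(-17) - 8*3 = 192*(-17) - 24 = -3264 - 24 = -3288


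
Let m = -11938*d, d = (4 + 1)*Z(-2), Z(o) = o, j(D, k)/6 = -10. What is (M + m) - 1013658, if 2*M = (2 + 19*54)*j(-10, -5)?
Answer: -925118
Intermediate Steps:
j(D, k) = -60 (j(D, k) = 6*(-10) = -60)
d = -10 (d = (4 + 1)*(-2) = 5*(-2) = -10)
M = -30840 (M = ((2 + 19*54)*(-60))/2 = ((2 + 1026)*(-60))/2 = (1028*(-60))/2 = (½)*(-61680) = -30840)
m = 119380 (m = -11938*(-10) = 119380)
(M + m) - 1013658 = (-30840 + 119380) - 1013658 = 88540 - 1013658 = -925118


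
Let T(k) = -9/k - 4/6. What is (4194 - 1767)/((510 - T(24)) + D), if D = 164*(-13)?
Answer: -58248/38903 ≈ -1.4973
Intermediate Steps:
T(k) = -2/3 - 9/k (T(k) = -9/k - 4*1/6 = -9/k - 2/3 = -2/3 - 9/k)
D = -2132
(4194 - 1767)/((510 - T(24)) + D) = (4194 - 1767)/((510 - (-2/3 - 9/24)) - 2132) = 2427/((510 - (-2/3 - 9*1/24)) - 2132) = 2427/((510 - (-2/3 - 3/8)) - 2132) = 2427/((510 - 1*(-25/24)) - 2132) = 2427/((510 + 25/24) - 2132) = 2427/(12265/24 - 2132) = 2427/(-38903/24) = 2427*(-24/38903) = -58248/38903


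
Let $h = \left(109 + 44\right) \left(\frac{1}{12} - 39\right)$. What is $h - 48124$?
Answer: $- \frac{216313}{4} \approx -54078.0$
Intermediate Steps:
$h = - \frac{23817}{4}$ ($h = 153 \left(\frac{1}{12} - 39\right) = 153 \left(- \frac{467}{12}\right) = - \frac{23817}{4} \approx -5954.3$)
$h - 48124 = - \frac{23817}{4} - 48124 = - \frac{216313}{4}$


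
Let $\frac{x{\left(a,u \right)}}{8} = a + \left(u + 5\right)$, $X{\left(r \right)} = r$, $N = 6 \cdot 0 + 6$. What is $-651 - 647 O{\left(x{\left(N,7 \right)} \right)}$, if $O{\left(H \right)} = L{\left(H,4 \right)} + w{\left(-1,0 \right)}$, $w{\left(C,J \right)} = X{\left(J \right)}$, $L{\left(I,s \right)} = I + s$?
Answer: $-96407$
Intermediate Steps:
$N = 6$ ($N = 0 + 6 = 6$)
$x{\left(a,u \right)} = 40 + 8 a + 8 u$ ($x{\left(a,u \right)} = 8 \left(a + \left(u + 5\right)\right) = 8 \left(a + \left(5 + u\right)\right) = 8 \left(5 + a + u\right) = 40 + 8 a + 8 u$)
$w{\left(C,J \right)} = J$
$O{\left(H \right)} = 4 + H$ ($O{\left(H \right)} = \left(H + 4\right) + 0 = \left(4 + H\right) + 0 = 4 + H$)
$-651 - 647 O{\left(x{\left(N,7 \right)} \right)} = -651 - 647 \left(4 + \left(40 + 8 \cdot 6 + 8 \cdot 7\right)\right) = -651 - 647 \left(4 + \left(40 + 48 + 56\right)\right) = -651 - 647 \left(4 + 144\right) = -651 - 95756 = -96407$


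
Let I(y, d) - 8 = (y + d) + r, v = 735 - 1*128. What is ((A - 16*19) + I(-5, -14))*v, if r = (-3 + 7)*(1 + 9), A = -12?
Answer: -174209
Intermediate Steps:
v = 607 (v = 735 - 128 = 607)
r = 40 (r = 4*10 = 40)
I(y, d) = 48 + d + y (I(y, d) = 8 + ((y + d) + 40) = 8 + ((d + y) + 40) = 8 + (40 + d + y) = 48 + d + y)
((A - 16*19) + I(-5, -14))*v = ((-12 - 16*19) + (48 - 14 - 5))*607 = ((-12 - 304) + 29)*607 = (-316 + 29)*607 = -287*607 = -174209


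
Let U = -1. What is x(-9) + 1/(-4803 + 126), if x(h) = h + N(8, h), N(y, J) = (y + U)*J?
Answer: -336745/4677 ≈ -72.000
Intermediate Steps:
N(y, J) = J*(-1 + y) (N(y, J) = (y - 1)*J = (-1 + y)*J = J*(-1 + y))
x(h) = 8*h (x(h) = h + h*(-1 + 8) = h + h*7 = h + 7*h = 8*h)
x(-9) + 1/(-4803 + 126) = 8*(-9) + 1/(-4803 + 126) = -72 + 1/(-4677) = -72 - 1/4677 = -336745/4677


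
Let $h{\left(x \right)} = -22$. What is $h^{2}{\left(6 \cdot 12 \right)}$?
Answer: $484$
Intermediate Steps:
$h^{2}{\left(6 \cdot 12 \right)} = \left(-22\right)^{2} = 484$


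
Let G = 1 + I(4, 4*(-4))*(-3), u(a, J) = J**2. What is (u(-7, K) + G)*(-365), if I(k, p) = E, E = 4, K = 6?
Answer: -9125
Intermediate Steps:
I(k, p) = 4
G = -11 (G = 1 + 4*(-3) = 1 - 12 = -11)
(u(-7, K) + G)*(-365) = (6**2 - 11)*(-365) = (36 - 11)*(-365) = 25*(-365) = -9125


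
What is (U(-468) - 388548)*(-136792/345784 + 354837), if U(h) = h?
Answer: -5966378286368832/43223 ≈ -1.3804e+11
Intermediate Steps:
(U(-468) - 388548)*(-136792/345784 + 354837) = (-468 - 388548)*(-136792/345784 + 354837) = -389016*(-136792*1/345784 + 354837) = -389016*(-17099/43223 + 354837) = -389016*15337102552/43223 = -5966378286368832/43223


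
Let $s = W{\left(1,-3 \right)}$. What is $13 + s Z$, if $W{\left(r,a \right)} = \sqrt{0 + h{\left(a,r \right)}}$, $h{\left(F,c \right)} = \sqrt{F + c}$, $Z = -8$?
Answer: $13 - 8 \sqrt[4]{2} \sqrt{i} \approx 6.2728 - 6.7272 i$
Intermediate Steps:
$W{\left(r,a \right)} = \sqrt[4]{a + r}$ ($W{\left(r,a \right)} = \sqrt{0 + \sqrt{a + r}} = \sqrt{\sqrt{a + r}} = \sqrt[4]{a + r}$)
$s = \sqrt[4]{-2}$ ($s = \sqrt[4]{-3 + 1} = \sqrt[4]{-2} \approx 0.8409 + 0.8409 i$)
$13 + s Z = 13 + \sqrt[4]{2} \sqrt{i} \left(-8\right) = 13 - 8 \sqrt[4]{2} \sqrt{i}$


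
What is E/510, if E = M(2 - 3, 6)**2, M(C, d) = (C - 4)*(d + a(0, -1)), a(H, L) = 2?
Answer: 160/51 ≈ 3.1373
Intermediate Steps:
M(C, d) = (-4 + C)*(2 + d) (M(C, d) = (C - 4)*(d + 2) = (-4 + C)*(2 + d))
E = 1600 (E = (-8 - 4*6 + 2*(2 - 3) + (2 - 3)*6)**2 = (-8 - 24 + 2*(-1) - 1*6)**2 = (-8 - 24 - 2 - 6)**2 = (-40)**2 = 1600)
E/510 = 1600/510 = (1/510)*1600 = 160/51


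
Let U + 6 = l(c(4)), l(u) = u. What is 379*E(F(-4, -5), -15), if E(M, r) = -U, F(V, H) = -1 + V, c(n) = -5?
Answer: 4169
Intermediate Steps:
U = -11 (U = -6 - 5 = -11)
E(M, r) = 11 (E(M, r) = -1*(-11) = 11)
379*E(F(-4, -5), -15) = 379*11 = 4169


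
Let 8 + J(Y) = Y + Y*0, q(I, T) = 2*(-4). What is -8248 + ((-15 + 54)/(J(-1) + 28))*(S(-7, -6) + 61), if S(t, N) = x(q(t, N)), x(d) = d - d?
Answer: -154333/19 ≈ -8122.8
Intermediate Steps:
q(I, T) = -8
J(Y) = -8 + Y (J(Y) = -8 + (Y + Y*0) = -8 + (Y + 0) = -8 + Y)
x(d) = 0
S(t, N) = 0
-8248 + ((-15 + 54)/(J(-1) + 28))*(S(-7, -6) + 61) = -8248 + ((-15 + 54)/((-8 - 1) + 28))*(0 + 61) = -8248 + (39/(-9 + 28))*61 = -8248 + (39/19)*61 = -8248 + 2379/19 = -154333/19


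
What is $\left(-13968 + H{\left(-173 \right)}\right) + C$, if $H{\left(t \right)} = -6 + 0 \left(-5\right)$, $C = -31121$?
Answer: $-45095$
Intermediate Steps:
$H{\left(t \right)} = -6$ ($H{\left(t \right)} = -6 + 0 = -6$)
$\left(-13968 + H{\left(-173 \right)}\right) + C = \left(-13968 - 6\right) - 31121 = -13974 - 31121 = -45095$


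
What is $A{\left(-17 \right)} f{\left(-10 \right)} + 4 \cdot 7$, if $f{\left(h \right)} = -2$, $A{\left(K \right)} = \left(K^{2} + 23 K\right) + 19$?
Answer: $194$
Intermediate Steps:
$A{\left(K \right)} = 19 + K^{2} + 23 K$
$A{\left(-17 \right)} f{\left(-10 \right)} + 4 \cdot 7 = \left(19 + \left(-17\right)^{2} + 23 \left(-17\right)\right) \left(-2\right) + 4 \cdot 7 = \left(19 + 289 - 391\right) \left(-2\right) + 28 = \left(-83\right) \left(-2\right) + 28 = 166 + 28 = 194$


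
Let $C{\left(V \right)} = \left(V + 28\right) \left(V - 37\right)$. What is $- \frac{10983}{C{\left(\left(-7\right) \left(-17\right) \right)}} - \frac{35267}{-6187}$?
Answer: $\frac{17007457}{3551338} \approx 4.789$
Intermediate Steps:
$C{\left(V \right)} = \left(-37 + V\right) \left(28 + V\right)$ ($C{\left(V \right)} = \left(28 + V\right) \left(-37 + V\right) = \left(-37 + V\right) \left(28 + V\right)$)
$- \frac{10983}{C{\left(\left(-7\right) \left(-17\right) \right)}} - \frac{35267}{-6187} = - \frac{10983}{-1036 + \left(\left(-7\right) \left(-17\right)\right)^{2} - 9 \left(\left(-7\right) \left(-17\right)\right)} - \frac{35267}{-6187} = - \frac{10983}{-1036 + 119^{2} - 1071} - - \frac{35267}{6187} = - \frac{10983}{-1036 + 14161 - 1071} + \frac{35267}{6187} = - \frac{10983}{12054} + \frac{35267}{6187} = \left(-10983\right) \frac{1}{12054} + \frac{35267}{6187} = - \frac{523}{574} + \frac{35267}{6187} = \frac{17007457}{3551338}$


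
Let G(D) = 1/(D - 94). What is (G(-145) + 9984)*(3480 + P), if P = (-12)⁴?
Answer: 57783613800/239 ≈ 2.4177e+8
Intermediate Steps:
G(D) = 1/(-94 + D)
P = 20736
(G(-145) + 9984)*(3480 + P) = (1/(-94 - 145) + 9984)*(3480 + 20736) = (1/(-239) + 9984)*24216 = (-1/239 + 9984)*24216 = (2386175/239)*24216 = 57783613800/239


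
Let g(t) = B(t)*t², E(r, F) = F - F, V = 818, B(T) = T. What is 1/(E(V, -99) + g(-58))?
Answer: -1/195112 ≈ -5.1253e-6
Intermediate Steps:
E(r, F) = 0
g(t) = t³ (g(t) = t*t² = t³)
1/(E(V, -99) + g(-58)) = 1/(0 + (-58)³) = 1/(0 - 195112) = 1/(-195112) = -1/195112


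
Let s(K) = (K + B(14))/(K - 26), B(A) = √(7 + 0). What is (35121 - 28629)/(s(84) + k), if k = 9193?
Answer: 66932788336/94795141759 - 125512*√7/94795141759 ≈ 0.70607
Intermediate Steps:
B(A) = √7
s(K) = (K + √7)/(-26 + K) (s(K) = (K + √7)/(K - 26) = (K + √7)/(-26 + K))
(35121 - 28629)/(s(84) + k) = (35121 - 28629)/((84 + √7)/(-26 + 84) + 9193) = 6492/((84 + √7)/58 + 9193) = 6492/((42/29 + √7/58) + 9193) = 6492/(266639/29 + √7/58)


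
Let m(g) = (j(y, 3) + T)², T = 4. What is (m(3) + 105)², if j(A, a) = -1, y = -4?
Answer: 12996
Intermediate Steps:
m(g) = 9 (m(g) = (-1 + 4)² = 3² = 9)
(m(3) + 105)² = (9 + 105)² = 114² = 12996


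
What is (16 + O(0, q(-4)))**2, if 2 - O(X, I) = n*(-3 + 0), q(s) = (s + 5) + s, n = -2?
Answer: 144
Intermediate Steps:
q(s) = 5 + 2*s (q(s) = (5 + s) + s = 5 + 2*s)
O(X, I) = -4 (O(X, I) = 2 - (-2)*(-3 + 0) = 2 - (-2)*(-3) = 2 - 1*6 = 2 - 6 = -4)
(16 + O(0, q(-4)))**2 = (16 - 4)**2 = 12**2 = 144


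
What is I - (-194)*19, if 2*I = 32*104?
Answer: 5350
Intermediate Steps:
I = 1664 (I = (32*104)/2 = (½)*3328 = 1664)
I - (-194)*19 = 1664 - (-194)*19 = 1664 - 1*(-3686) = 1664 + 3686 = 5350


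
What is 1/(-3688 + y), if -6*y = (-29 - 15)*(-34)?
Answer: -3/11812 ≈ -0.00025398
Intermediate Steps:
y = -748/3 (y = -(-29 - 15)*(-34)/6 = -(-22)*(-34)/3 = -⅙*1496 = -748/3 ≈ -249.33)
1/(-3688 + y) = 1/(-3688 - 748/3) = 1/(-11812/3) = -3/11812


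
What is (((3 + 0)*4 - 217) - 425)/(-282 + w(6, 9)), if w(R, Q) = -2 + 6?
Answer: 315/139 ≈ 2.2662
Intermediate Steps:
w(R, Q) = 4
(((3 + 0)*4 - 217) - 425)/(-282 + w(6, 9)) = (((3 + 0)*4 - 217) - 425)/(-282 + 4) = ((3*4 - 217) - 425)/(-278) = ((12 - 217) - 425)*(-1/278) = (-205 - 425)*(-1/278) = -630*(-1/278) = 315/139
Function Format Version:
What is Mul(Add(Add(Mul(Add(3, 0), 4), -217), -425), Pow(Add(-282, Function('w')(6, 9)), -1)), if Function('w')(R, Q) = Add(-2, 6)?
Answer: Rational(315, 139) ≈ 2.2662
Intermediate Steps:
Function('w')(R, Q) = 4
Mul(Add(Add(Mul(Add(3, 0), 4), -217), -425), Pow(Add(-282, Function('w')(6, 9)), -1)) = Mul(Add(Add(Mul(Add(3, 0), 4), -217), -425), Pow(Add(-282, 4), -1)) = Mul(Add(Add(Mul(3, 4), -217), -425), Pow(-278, -1)) = Mul(Add(Add(12, -217), -425), Rational(-1, 278)) = Mul(Add(-205, -425), Rational(-1, 278)) = Mul(-630, Rational(-1, 278)) = Rational(315, 139)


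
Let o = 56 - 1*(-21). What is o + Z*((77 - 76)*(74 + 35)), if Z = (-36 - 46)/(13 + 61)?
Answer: -1620/37 ≈ -43.784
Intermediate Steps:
Z = -41/37 (Z = -82/74 = -82*1/74 = -41/37 ≈ -1.1081)
o = 77 (o = 56 + 21 = 77)
o + Z*((77 - 76)*(74 + 35)) = 77 - 41*(77 - 76)*(74 + 35)/37 = 77 - 41*109/37 = 77 - 41/37*109 = 77 - 4469/37 = -1620/37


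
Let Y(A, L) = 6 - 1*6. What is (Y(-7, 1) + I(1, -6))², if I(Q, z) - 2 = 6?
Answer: 64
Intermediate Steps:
Y(A, L) = 0 (Y(A, L) = 6 - 6 = 0)
I(Q, z) = 8 (I(Q, z) = 2 + 6 = 8)
(Y(-7, 1) + I(1, -6))² = (0 + 8)² = 8² = 64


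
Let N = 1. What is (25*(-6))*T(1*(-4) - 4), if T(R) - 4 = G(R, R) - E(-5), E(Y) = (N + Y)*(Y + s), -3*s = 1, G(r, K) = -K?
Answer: 1400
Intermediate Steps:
s = -⅓ (s = -⅓*1 = -⅓ ≈ -0.33333)
E(Y) = (1 + Y)*(-⅓ + Y) (E(Y) = (1 + Y)*(Y - ⅓) = (1 + Y)*(-⅓ + Y))
T(R) = -52/3 - R (T(R) = 4 + (-R - (-⅓ + (-5)² + (⅔)*(-5))) = 4 + (-R - (-⅓ + 25 - 10/3)) = 4 + (-R - 1*64/3) = 4 + (-R - 64/3) = 4 + (-64/3 - R) = -52/3 - R)
(25*(-6))*T(1*(-4) - 4) = (25*(-6))*(-52/3 - (1*(-4) - 4)) = -150*(-52/3 - (-4 - 4)) = -150*(-52/3 - 1*(-8)) = -150*(-52/3 + 8) = -150*(-28/3) = 1400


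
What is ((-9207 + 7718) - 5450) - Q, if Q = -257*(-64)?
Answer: -23387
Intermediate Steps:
Q = 16448
((-9207 + 7718) - 5450) - Q = ((-9207 + 7718) - 5450) - 1*16448 = (-1489 - 5450) - 16448 = -6939 - 16448 = -23387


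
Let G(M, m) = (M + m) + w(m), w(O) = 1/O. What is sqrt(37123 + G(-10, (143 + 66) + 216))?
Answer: sqrt(271212067)/85 ≈ 193.75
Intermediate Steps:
w(O) = 1/O
G(M, m) = M + m + 1/m (G(M, m) = (M + m) + 1/m = M + m + 1/m)
sqrt(37123 + G(-10, (143 + 66) + 216)) = sqrt(37123 + (-10 + ((143 + 66) + 216) + 1/((143 + 66) + 216))) = sqrt(37123 + (-10 + (209 + 216) + 1/(209 + 216))) = sqrt(37123 + (-10 + 425 + 1/425)) = sqrt(37123 + 176376/425) = sqrt(15953651/425) = sqrt(271212067)/85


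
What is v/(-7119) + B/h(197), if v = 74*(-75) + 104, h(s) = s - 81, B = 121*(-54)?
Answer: -3277415/58986 ≈ -55.563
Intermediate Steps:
B = -6534
h(s) = -81 + s
v = -5446 (v = -5550 + 104 = -5446)
v/(-7119) + B/h(197) = -5446/(-7119) - 6534/(-81 + 197) = -5446*(-1/7119) - 6534/116 = 778/1017 - 6534*1/116 = 778/1017 - 3267/58 = -3277415/58986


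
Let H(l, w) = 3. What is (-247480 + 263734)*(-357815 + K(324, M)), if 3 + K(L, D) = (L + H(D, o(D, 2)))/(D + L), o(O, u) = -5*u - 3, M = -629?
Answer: -1773877315518/305 ≈ -5.8160e+9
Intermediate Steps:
o(O, u) = -3 - 5*u
K(L, D) = -3 + (3 + L)/(D + L) (K(L, D) = -3 + (L + 3)/(D + L) = -3 + (3 + L)/(D + L))
(-247480 + 263734)*(-357815 + K(324, M)) = (-247480 + 263734)*(-357815 + (3 - 3*(-629) - 2*324)/(-629 + 324)) = 16254*(-357815 + (3 + 1887 - 648)/(-305)) = 16254*(-357815 - 1/305*1242) = 16254*(-357815 - 1242/305) = 16254*(-109134817/305) = -1773877315518/305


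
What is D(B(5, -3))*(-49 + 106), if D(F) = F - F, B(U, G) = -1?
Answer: 0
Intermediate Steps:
D(F) = 0
D(B(5, -3))*(-49 + 106) = 0*(-49 + 106) = 0*57 = 0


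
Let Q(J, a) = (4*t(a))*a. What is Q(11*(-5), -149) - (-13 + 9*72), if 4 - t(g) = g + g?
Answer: -180627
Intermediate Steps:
t(g) = 4 - 2*g (t(g) = 4 - (g + g) = 4 - 2*g)
Q(J, a) = a*(16 - 8*a) (Q(J, a) = (4*(4 - 2*a))*a = (16 - 8*a)*a = a*(16 - 8*a))
Q(11*(-5), -149) - (-13 + 9*72) = 8*(-149)*(2 - 1*(-149)) - (-13 + 9*72) = 8*(-149)*(2 + 149) - (-13 + 648) = 8*(-149)*151 - 1*635 = -179992 - 635 = -180627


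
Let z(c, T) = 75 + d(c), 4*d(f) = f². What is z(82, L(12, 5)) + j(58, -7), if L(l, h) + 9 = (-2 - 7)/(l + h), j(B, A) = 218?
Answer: 1974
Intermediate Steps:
L(l, h) = -9 - 9/(h + l) (L(l, h) = -9 + (-2 - 7)/(l + h) = -9 - 9/(h + l))
d(f) = f²/4
z(c, T) = 75 + c²/4
z(82, L(12, 5)) + j(58, -7) = (75 + (¼)*82²) + 218 = (75 + (¼)*6724) + 218 = (75 + 1681) + 218 = 1756 + 218 = 1974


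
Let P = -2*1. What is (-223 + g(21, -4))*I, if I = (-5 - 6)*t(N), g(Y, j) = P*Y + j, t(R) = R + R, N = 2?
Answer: 11836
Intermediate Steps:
P = -2
t(R) = 2*R
g(Y, j) = j - 2*Y (g(Y, j) = -2*Y + j = j - 2*Y)
I = -44 (I = (-5 - 6)*(2*2) = -11*4 = -44)
(-223 + g(21, -4))*I = (-223 + (-4 - 2*21))*(-44) = (-223 + (-4 - 42))*(-44) = (-223 - 46)*(-44) = -269*(-44) = 11836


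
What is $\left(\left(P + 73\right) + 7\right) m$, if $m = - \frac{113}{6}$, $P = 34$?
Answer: $-2147$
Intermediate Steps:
$m = - \frac{113}{6}$ ($m = \left(-113\right) \frac{1}{6} = - \frac{113}{6} \approx -18.833$)
$\left(\left(P + 73\right) + 7\right) m = \left(\left(34 + 73\right) + 7\right) \left(- \frac{113}{6}\right) = \left(107 + 7\right) \left(- \frac{113}{6}\right) = 114 \left(- \frac{113}{6}\right) = -2147$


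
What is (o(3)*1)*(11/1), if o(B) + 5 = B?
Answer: -22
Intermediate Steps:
o(B) = -5 + B
(o(3)*1)*(11/1) = ((-5 + 3)*1)*(11/1) = (-2*1)*(11*1) = -2*11 = -22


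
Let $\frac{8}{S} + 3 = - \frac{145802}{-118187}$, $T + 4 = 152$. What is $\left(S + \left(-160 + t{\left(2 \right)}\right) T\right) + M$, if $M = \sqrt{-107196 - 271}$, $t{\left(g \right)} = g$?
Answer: $- \frac{4882565952}{208759} + i \sqrt{107467} \approx -23389.0 + 327.82 i$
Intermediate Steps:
$T = 148$ ($T = -4 + 152 = 148$)
$S = - \frac{945496}{208759}$ ($S = \frac{8}{-3 - \frac{145802}{-118187}} = \frac{8}{-3 - - \frac{145802}{118187}} = \frac{8}{-3 + \frac{145802}{118187}} = \frac{8}{- \frac{208759}{118187}} = 8 \left(- \frac{118187}{208759}\right) = - \frac{945496}{208759} \approx -4.5291$)
$M = i \sqrt{107467}$ ($M = \sqrt{-107467} = i \sqrt{107467} \approx 327.82 i$)
$\left(S + \left(-160 + t{\left(2 \right)}\right) T\right) + M = \left(- \frac{945496}{208759} + \left(-160 + 2\right) 148\right) + i \sqrt{107467} = \left(- \frac{945496}{208759} - 23384\right) + i \sqrt{107467} = - \frac{4882565952}{208759} + i \sqrt{107467}$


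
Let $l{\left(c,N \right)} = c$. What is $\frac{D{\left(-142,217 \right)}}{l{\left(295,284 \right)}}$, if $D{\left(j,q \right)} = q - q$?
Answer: $0$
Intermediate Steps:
$D{\left(j,q \right)} = 0$
$\frac{D{\left(-142,217 \right)}}{l{\left(295,284 \right)}} = \frac{0}{295} = 0 \cdot \frac{1}{295} = 0$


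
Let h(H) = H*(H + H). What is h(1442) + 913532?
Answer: 5072260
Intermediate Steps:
h(H) = 2*H² (h(H) = H*(2*H) = 2*H²)
h(1442) + 913532 = 2*1442² + 913532 = 2*2079364 + 913532 = 4158728 + 913532 = 5072260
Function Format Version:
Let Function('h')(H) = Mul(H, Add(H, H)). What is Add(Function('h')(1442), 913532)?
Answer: 5072260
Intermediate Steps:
Function('h')(H) = Mul(2, Pow(H, 2)) (Function('h')(H) = Mul(H, Mul(2, H)) = Mul(2, Pow(H, 2)))
Add(Function('h')(1442), 913532) = Add(Mul(2, Pow(1442, 2)), 913532) = Add(Mul(2, 2079364), 913532) = Add(4158728, 913532) = 5072260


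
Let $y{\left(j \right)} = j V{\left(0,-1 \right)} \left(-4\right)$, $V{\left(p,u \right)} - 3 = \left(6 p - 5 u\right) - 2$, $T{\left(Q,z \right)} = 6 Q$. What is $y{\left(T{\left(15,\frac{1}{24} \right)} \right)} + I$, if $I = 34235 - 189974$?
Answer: $-157899$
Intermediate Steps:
$V{\left(p,u \right)} = 1 - 5 u + 6 p$ ($V{\left(p,u \right)} = 3 - \left(2 - 6 p + 5 u\right) = 1 - 5 u + 6 p$)
$y{\left(j \right)} = - 24 j$ ($y{\left(j \right)} = j \left(1 - -5 + 6 \cdot 0\right) \left(-4\right) = j \left(1 + 5 + 0\right) \left(-4\right) = j 6 \left(-4\right) = 6 j \left(-4\right) = - 24 j$)
$I = -155739$ ($I = 34235 - 189974 = -155739$)
$y{\left(T{\left(15,\frac{1}{24} \right)} \right)} + I = - 24 \cdot 6 \cdot 15 - 155739 = \left(-24\right) 90 - 155739 = -2160 - 155739 = -157899$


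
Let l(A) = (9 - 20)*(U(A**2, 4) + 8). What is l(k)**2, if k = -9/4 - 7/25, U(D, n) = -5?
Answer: 1089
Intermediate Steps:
k = -253/100 (k = -9*1/4 - 7*1/25 = -9/4 - 7/25 = -253/100 ≈ -2.5300)
l(A) = -33 (l(A) = (9 - 20)*(-5 + 8) = -11*3 = -33)
l(k)**2 = (-33)**2 = 1089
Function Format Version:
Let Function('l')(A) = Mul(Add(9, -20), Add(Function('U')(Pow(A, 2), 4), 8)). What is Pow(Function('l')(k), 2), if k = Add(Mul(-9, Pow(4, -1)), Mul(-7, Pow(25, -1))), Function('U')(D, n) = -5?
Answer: 1089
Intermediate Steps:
k = Rational(-253, 100) (k = Add(Mul(-9, Rational(1, 4)), Mul(-7, Rational(1, 25))) = Add(Rational(-9, 4), Rational(-7, 25)) = Rational(-253, 100) ≈ -2.5300)
Function('l')(A) = -33 (Function('l')(A) = Mul(Add(9, -20), Add(-5, 8)) = Mul(-11, 3) = -33)
Pow(Function('l')(k), 2) = Pow(-33, 2) = 1089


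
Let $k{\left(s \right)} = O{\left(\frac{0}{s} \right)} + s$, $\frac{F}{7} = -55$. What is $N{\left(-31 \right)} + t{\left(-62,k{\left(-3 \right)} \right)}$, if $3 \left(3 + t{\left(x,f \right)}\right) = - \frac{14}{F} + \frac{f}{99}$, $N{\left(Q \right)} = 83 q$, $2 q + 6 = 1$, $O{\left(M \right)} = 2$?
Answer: $- \frac{625159}{2970} \approx -210.49$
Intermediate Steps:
$F = -385$ ($F = 7 \left(-55\right) = -385$)
$q = - \frac{5}{2}$ ($q = -3 + \frac{1}{2} \cdot 1 = -3 + \frac{1}{2} = - \frac{5}{2} \approx -2.5$)
$N{\left(Q \right)} = - \frac{415}{2}$ ($N{\left(Q \right)} = 83 \left(- \frac{5}{2}\right) = - \frac{415}{2}$)
$k{\left(s \right)} = 2 + s$
$t{\left(x,f \right)} = - \frac{493}{165} + \frac{f}{297}$ ($t{\left(x,f \right)} = -3 + \frac{- \frac{14}{-385} + \frac{f}{99}}{3} = -3 + \frac{\left(-14\right) \left(- \frac{1}{385}\right) + f \frac{1}{99}}{3} = -3 + \frac{\frac{2}{55} + \frac{f}{99}}{3} = -3 + \left(\frac{2}{165} + \frac{f}{297}\right) = - \frac{493}{165} + \frac{f}{297}$)
$N{\left(-31 \right)} + t{\left(-62,k{\left(-3 \right)} \right)} = - \frac{415}{2} - \left(\frac{493}{165} - \frac{2 - 3}{297}\right) = - \frac{415}{2} + \left(- \frac{493}{165} + \frac{1}{297} \left(-1\right)\right) = - \frac{415}{2} - \frac{4442}{1485} = - \frac{625159}{2970}$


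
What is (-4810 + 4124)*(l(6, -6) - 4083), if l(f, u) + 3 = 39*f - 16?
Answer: 2653448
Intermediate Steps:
l(f, u) = -19 + 39*f (l(f, u) = -3 + (39*f - 16) = -3 + (-16 + 39*f) = -19 + 39*f)
(-4810 + 4124)*(l(6, -6) - 4083) = (-4810 + 4124)*((-19 + 39*6) - 4083) = -686*((-19 + 234) - 4083) = -686*(215 - 4083) = -686*(-3868) = 2653448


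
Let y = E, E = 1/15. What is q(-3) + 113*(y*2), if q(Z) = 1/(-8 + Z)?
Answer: 2471/165 ≈ 14.976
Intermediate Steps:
E = 1/15 ≈ 0.066667
y = 1/15 ≈ 0.066667
q(-3) + 113*(y*2) = 1/(-8 - 3) + 113*((1/15)*2) = 1/(-11) + 113*(2/15) = -1/11 + 226/15 = 2471/165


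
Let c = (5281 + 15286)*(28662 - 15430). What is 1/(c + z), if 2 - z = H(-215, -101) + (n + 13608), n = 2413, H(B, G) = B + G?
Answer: 1/272126841 ≈ 3.6748e-9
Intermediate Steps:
c = 272142544 (c = 20567*13232 = 272142544)
z = -15703 (z = 2 - ((-215 - 101) + (2413 + 13608)) = 2 - (-316 + 16021) = 2 - 1*15705 = 2 - 15705 = -15703)
1/(c + z) = 1/(272142544 - 15703) = 1/272126841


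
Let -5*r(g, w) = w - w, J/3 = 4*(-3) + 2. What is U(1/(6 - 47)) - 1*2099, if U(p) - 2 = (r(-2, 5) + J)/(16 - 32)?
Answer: -16761/8 ≈ -2095.1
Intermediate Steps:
J = -30 (J = 3*(4*(-3) + 2) = 3*(-12 + 2) = 3*(-10) = -30)
r(g, w) = 0 (r(g, w) = -(w - w)/5 = -⅕*0 = 0)
U(p) = 31/8 (U(p) = 2 + (0 - 30)/(16 - 32) = 2 - 30/(-16) = 2 - 30*(-1/16) = 2 + 15/8 = 31/8)
U(1/(6 - 47)) - 1*2099 = 31/8 - 1*2099 = 31/8 - 2099 = -16761/8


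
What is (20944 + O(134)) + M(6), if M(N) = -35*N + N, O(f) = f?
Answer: 20874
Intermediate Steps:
M(N) = -34*N
(20944 + O(134)) + M(6) = (20944 + 134) - 34*6 = 21078 - 204 = 20874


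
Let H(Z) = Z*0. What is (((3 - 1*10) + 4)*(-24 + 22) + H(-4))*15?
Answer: 90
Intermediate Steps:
H(Z) = 0
(((3 - 1*10) + 4)*(-24 + 22) + H(-4))*15 = (((3 - 1*10) + 4)*(-24 + 22) + 0)*15 = (((3 - 10) + 4)*(-2) + 0)*15 = ((-7 + 4)*(-2) + 0)*15 = (-3*(-2) + 0)*15 = (6 + 0)*15 = 6*15 = 90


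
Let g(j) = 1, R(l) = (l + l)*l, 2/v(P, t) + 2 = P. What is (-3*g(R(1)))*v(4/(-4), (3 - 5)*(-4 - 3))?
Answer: 2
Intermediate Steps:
v(P, t) = 2/(-2 + P)
R(l) = 2*l² (R(l) = (2*l)*l = 2*l²)
(-3*g(R(1)))*v(4/(-4), (3 - 5)*(-4 - 3)) = (-3*1)*(2/(-2 + 4/(-4))) = -6/(-2 + 4*(-¼)) = -6/(-2 - 1) = -6/(-3) = -6*(-1)/3 = -3*(-⅔) = 2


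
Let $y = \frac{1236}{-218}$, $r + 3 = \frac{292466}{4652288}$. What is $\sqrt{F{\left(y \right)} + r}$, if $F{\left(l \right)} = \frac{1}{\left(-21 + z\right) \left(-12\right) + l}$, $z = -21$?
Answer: $\frac{i \sqrt{183040781356748802102}}{7896968112} \approx 1.7132 i$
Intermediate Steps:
$r = - \frac{6832199}{2326144}$ ($r = -3 + \frac{292466}{4652288} = -3 + 292466 \cdot \frac{1}{4652288} = -3 + \frac{146233}{2326144} = - \frac{6832199}{2326144} \approx -2.9371$)
$y = - \frac{618}{109}$ ($y = 1236 \left(- \frac{1}{218}\right) = - \frac{618}{109} \approx -5.6697$)
$F{\left(l \right)} = \frac{1}{504 + l}$ ($F{\left(l \right)} = \frac{1}{\left(-21 - 21\right) \left(-12\right) + l} = \frac{1}{\left(-42\right) \left(-12\right) + l} = \frac{1}{504 + l}$)
$\sqrt{F{\left(y \right)} + r} = \sqrt{\frac{1}{504 - \frac{618}{109}} - \frac{6832199}{2326144}} = \sqrt{\frac{1}{\frac{54318}{109}} - \frac{6832199}{2326144}} = \sqrt{\frac{109}{54318} - \frac{6832199}{2326144}} = \sqrt{- \frac{185428917793}{63175744896}} = \frac{i \sqrt{183040781356748802102}}{7896968112}$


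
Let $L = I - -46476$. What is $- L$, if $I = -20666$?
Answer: $-25810$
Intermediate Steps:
$L = 25810$ ($L = -20666 - -46476 = -20666 + 46476 = 25810$)
$- L = \left(-1\right) 25810 = -25810$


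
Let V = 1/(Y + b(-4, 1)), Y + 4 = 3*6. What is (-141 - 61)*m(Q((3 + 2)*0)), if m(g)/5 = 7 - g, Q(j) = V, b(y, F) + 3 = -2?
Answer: -62620/9 ≈ -6957.8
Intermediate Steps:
b(y, F) = -5 (b(y, F) = -3 - 2 = -5)
Y = 14 (Y = -4 + 3*6 = -4 + 18 = 14)
V = 1/9 (V = 1/(14 - 5) = 1/9 ≈ 0.11111)
Q(j) = 1/9
m(g) = 35 - 5*g (m(g) = 5*(7 - g) = 35 - 5*g)
(-141 - 61)*m(Q((3 + 2)*0)) = (-141 - 61)*(35 - 5*1/9) = -202*(35 - 5/9) = -202*310/9 = -62620/9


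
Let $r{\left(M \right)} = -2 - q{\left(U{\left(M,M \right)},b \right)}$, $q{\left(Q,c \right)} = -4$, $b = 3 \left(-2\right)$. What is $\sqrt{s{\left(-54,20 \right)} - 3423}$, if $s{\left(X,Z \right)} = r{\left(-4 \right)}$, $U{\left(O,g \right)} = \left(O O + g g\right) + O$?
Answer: $i \sqrt{3421} \approx 58.489 i$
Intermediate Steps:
$b = -6$
$U{\left(O,g \right)} = O + O^{2} + g^{2}$ ($U{\left(O,g \right)} = \left(O^{2} + g^{2}\right) + O = O + O^{2} + g^{2}$)
$r{\left(M \right)} = 2$ ($r{\left(M \right)} = -2 - -4 = -2 + 4 = 2$)
$s{\left(X,Z \right)} = 2$
$\sqrt{s{\left(-54,20 \right)} - 3423} = \sqrt{2 - 3423} = \sqrt{-3421} = i \sqrt{3421}$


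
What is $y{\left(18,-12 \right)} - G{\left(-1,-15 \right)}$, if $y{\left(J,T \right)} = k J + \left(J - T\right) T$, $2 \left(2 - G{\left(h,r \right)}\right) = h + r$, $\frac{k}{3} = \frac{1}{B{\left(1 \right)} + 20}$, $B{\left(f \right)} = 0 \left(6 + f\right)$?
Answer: $- \frac{3673}{10} \approx -367.3$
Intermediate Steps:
$B{\left(f \right)} = 0$
$k = \frac{3}{20}$ ($k = \frac{3}{0 + 20} = \frac{3}{20} \approx 0.15$)
$G{\left(h,r \right)} = 2 - \frac{h}{2} - \frac{r}{2}$ ($G{\left(h,r \right)} = 2 - \frac{h + r}{2} = 2 - \left(\frac{h}{2} + \frac{r}{2}\right) = 2 - \frac{h}{2} - \frac{r}{2}$)
$y{\left(J,T \right)} = \frac{3 J}{20} + T \left(J - T\right)$ ($y{\left(J,T \right)} = \frac{3 J}{20} + \left(J - T\right) T = \frac{3 J}{20} + T \left(J - T\right)$)
$y{\left(18,-12 \right)} - G{\left(-1,-15 \right)} = \left(- \left(-12\right)^{2} + \frac{3}{20} \cdot 18 + 18 \left(-12\right)\right) - \left(2 - - \frac{1}{2} - - \frac{15}{2}\right) = \left(\left(-1\right) 144 + \frac{27}{10} - 216\right) - \left(2 + \frac{1}{2} + \frac{15}{2}\right) = \left(-144 + \frac{27}{10} - 216\right) - 10 = - \frac{3573}{10} - 10 = - \frac{3673}{10}$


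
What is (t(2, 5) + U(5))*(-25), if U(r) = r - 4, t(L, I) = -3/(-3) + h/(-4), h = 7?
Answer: -25/4 ≈ -6.2500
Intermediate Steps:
t(L, I) = -3/4 (t(L, I) = -3/(-3) + 7/(-4) = -3*(-1/3) + 7*(-1/4) = 1 - 7/4 = -3/4)
U(r) = -4 + r
(t(2, 5) + U(5))*(-25) = (-3/4 + (-4 + 5))*(-25) = (-3/4 + 1)*(-25) = (1/4)*(-25) = -25/4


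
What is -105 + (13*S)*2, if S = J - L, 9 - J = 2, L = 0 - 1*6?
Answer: 233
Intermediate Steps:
L = -6 (L = 0 - 6 = -6)
J = 7 (J = 9 - 1*2 = 9 - 2 = 7)
S = 13 (S = 7 - 1*(-6) = 7 + 6 = 13)
-105 + (13*S)*2 = -105 + (13*13)*2 = -105 + 169*2 = -105 + 338 = 233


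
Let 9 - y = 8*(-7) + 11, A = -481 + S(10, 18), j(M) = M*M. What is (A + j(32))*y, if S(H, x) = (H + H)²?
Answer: 50922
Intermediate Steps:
j(M) = M²
S(H, x) = 4*H² (S(H, x) = (2*H)² = 4*H²)
A = -81 (A = -481 + 4*10² = -481 + 4*100 = -481 + 400 = -81)
y = 54 (y = 9 - (8*(-7) + 11) = 9 - (-56 + 11) = 9 - 1*(-45) = 9 + 45 = 54)
(A + j(32))*y = (-81 + 32²)*54 = (-81 + 1024)*54 = 943*54 = 50922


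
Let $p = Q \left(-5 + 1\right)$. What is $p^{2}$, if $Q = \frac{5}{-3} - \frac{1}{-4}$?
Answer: $\frac{289}{9} \approx 32.111$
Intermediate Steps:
$Q = - \frac{17}{12}$ ($Q = 5 \left(- \frac{1}{3}\right) - - \frac{1}{4} = - \frac{5}{3} + \frac{1}{4} = - \frac{17}{12} \approx -1.4167$)
$p = \frac{17}{3}$ ($p = - \frac{17 \left(-5 + 1\right)}{12} = \left(- \frac{17}{12}\right) \left(-4\right) = \frac{17}{3} \approx 5.6667$)
$p^{2} = \left(\frac{17}{3}\right)^{2} = \frac{289}{9}$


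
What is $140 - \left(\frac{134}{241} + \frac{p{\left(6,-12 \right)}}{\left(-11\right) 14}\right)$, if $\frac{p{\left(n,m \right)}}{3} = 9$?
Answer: $\frac{5181831}{37114} \approx 139.62$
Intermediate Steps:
$p{\left(n,m \right)} = 27$ ($p{\left(n,m \right)} = 3 \cdot 9 = 27$)
$140 - \left(\frac{134}{241} + \frac{p{\left(6,-12 \right)}}{\left(-11\right) 14}\right) = 140 - \left(\frac{134}{241} + \frac{27}{\left(-11\right) 14}\right) = 140 - \left(134 \cdot \frac{1}{241} + \frac{27}{-154}\right) = 140 - \left(\frac{134}{241} + 27 \left(- \frac{1}{154}\right)\right) = 140 - \left(\frac{134}{241} - \frac{27}{154}\right) = 140 - \frac{14129}{37114} = \frac{5181831}{37114}$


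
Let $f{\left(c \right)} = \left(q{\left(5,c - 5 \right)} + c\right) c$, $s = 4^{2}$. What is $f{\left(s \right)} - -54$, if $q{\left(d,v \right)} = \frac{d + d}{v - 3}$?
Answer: $330$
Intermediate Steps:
$s = 16$
$q{\left(d,v \right)} = \frac{2 d}{-3 + v}$
$f{\left(c \right)} = c \left(c + \frac{10}{-8 + c}\right)$ ($f{\left(c \right)} = \left(2 \cdot 5 \frac{1}{-3 + \left(c - 5\right)} + c\right) c = \left(2 \cdot 5 \frac{1}{-3 + \left(-5 + c\right)} + c\right) c = \left(2 \cdot 5 \frac{1}{-8 + c} + c\right) c = \left(\frac{10}{-8 + c} + c\right) c = \left(c + \frac{10}{-8 + c}\right) c = c \left(c + \frac{10}{-8 + c}\right)$)
$f{\left(s \right)} - -54 = \frac{16 \left(10 + 16 \left(-8 + 16\right)\right)}{-8 + 16} - -54 = \frac{16 \left(10 + 16 \cdot 8\right)}{8} + 54 = 16 \cdot \frac{1}{8} \left(10 + 128\right) + 54 = 16 \cdot \frac{1}{8} \cdot 138 + 54 = 276 + 54 = 330$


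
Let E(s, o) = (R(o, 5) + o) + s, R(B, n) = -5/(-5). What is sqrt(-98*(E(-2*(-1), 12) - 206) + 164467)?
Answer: sqrt(183185) ≈ 428.00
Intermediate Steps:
R(B, n) = 1 (R(B, n) = -5*(-1/5) = 1)
E(s, o) = 1 + o + s (E(s, o) = (1 + o) + s = 1 + o + s)
sqrt(-98*(E(-2*(-1), 12) - 206) + 164467) = sqrt(-98*((1 + 12 - 2*(-1)) - 206) + 164467) = sqrt(-98*((1 + 12 + 2) - 206) + 164467) = sqrt(-98*(15 - 206) + 164467) = sqrt(-98*(-191) + 164467) = sqrt(18718 + 164467) = sqrt(183185)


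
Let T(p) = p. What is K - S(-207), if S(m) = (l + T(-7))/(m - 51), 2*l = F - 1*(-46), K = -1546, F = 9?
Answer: -797695/516 ≈ -1545.9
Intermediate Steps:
l = 55/2 (l = (9 - 1*(-46))/2 = (9 + 46)/2 = (½)*55 = 55/2 ≈ 27.500)
S(m) = 41/(2*(-51 + m)) (S(m) = (55/2 - 7)/(m - 51) = 41/(2*(-51 + m)))
K - S(-207) = -1546 - 41/(2*(-51 - 207)) = -1546 - 41/(2*(-258)) = -1546 - 41*(-1)/(2*258) = -1546 - 1*(-41/516) = -1546 + 41/516 = -797695/516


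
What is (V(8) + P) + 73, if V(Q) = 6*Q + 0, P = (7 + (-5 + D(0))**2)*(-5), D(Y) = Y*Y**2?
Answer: -39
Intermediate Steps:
D(Y) = Y**3
P = -160 (P = (7 + (-5 + 0**3)**2)*(-5) = (7 + (-5 + 0)**2)*(-5) = (7 + (-5)**2)*(-5) = (7 + 25)*(-5) = 32*(-5) = -160)
V(Q) = 6*Q
(V(8) + P) + 73 = (6*8 - 160) + 73 = (48 - 160) + 73 = -112 + 73 = -39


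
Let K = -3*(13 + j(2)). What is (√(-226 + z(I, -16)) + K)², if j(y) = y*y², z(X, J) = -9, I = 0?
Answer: (63 - I*√235)² ≈ 3734.0 - 1931.5*I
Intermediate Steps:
j(y) = y³
K = -63 (K = -3*(13 + 2³) = -3*(13 + 8) = -3*21 = -63)
(√(-226 + z(I, -16)) + K)² = (√(-226 - 9) - 63)² = (√(-235) - 63)² = (I*√235 - 63)² = (-63 + I*√235)²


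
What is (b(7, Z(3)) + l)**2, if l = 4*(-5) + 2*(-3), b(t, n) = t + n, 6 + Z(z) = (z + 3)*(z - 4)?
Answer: 961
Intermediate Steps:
Z(z) = -6 + (-4 + z)*(3 + z) (Z(z) = -6 + (z + 3)*(z - 4) = -6 + (3 + z)*(-4 + z) = -6 + (-4 + z)*(3 + z))
b(t, n) = n + t
l = -26 (l = -20 - 6 = -26)
(b(7, Z(3)) + l)**2 = (((-18 + 3**2 - 1*3) + 7) - 26)**2 = (((-18 + 9 - 3) + 7) - 26)**2 = ((-12 + 7) - 26)**2 = (-5 - 26)**2 = (-31)**2 = 961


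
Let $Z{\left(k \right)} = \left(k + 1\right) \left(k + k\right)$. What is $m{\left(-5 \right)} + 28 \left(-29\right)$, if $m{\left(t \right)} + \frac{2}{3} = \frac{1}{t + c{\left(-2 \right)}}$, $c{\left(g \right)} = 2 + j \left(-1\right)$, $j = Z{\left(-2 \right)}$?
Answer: $- \frac{17069}{21} \approx -812.81$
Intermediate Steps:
$Z{\left(k \right)} = 2 k \left(1 + k\right)$ ($Z{\left(k \right)} = \left(1 + k\right) 2 k = 2 k \left(1 + k\right)$)
$j = 4$ ($j = 2 \left(-2\right) \left(1 - 2\right) = 2 \left(-2\right) \left(-1\right) = 4$)
$c{\left(g \right)} = -2$ ($c{\left(g \right)} = 2 + 4 \left(-1\right) = 2 - 4 = -2$)
$m{\left(t \right)} = - \frac{2}{3} + \frac{1}{-2 + t}$ ($m{\left(t \right)} = - \frac{2}{3} + \frac{1}{t - 2} = - \frac{2}{3} + \frac{1}{-2 + t}$)
$m{\left(-5 \right)} + 28 \left(-29\right) = \frac{7 - -10}{3 \left(-2 - 5\right)} + 28 \left(-29\right) = \frac{7 + 10}{3 \left(-7\right)} - 812 = \frac{1}{3} \left(- \frac{1}{7}\right) 17 - 812 = - \frac{17}{21} - 812 = - \frac{17069}{21}$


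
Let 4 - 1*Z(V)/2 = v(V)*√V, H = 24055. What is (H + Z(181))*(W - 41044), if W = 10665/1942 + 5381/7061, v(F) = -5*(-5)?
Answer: -13540936734360243/13712462 + 14068213371525*√181/6856231 ≈ -9.5989e+8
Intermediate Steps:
v(F) = 25
Z(V) = 8 - 50*√V
W = 85755467/13712462 (W = 10665*(1/1942) + 5381*(1/7061) = 10665/1942 + 5381/7061 = 85755467/13712462 ≈ 6.2538)
(H + Z(181))*(W - 41044) = (24055 + (8 - 50*√181))*(85755467/13712462 - 41044) = (24063 - 50*√181)*(-562728534861/13712462) = -13540936734360243/13712462 + 14068213371525*√181/6856231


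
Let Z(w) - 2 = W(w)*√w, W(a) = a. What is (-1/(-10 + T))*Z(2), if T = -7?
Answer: 2/17 + 2*√2/17 ≈ 0.28403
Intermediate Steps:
Z(w) = 2 + w^(3/2) (Z(w) = 2 + w*√w = 2 + w^(3/2))
(-1/(-10 + T))*Z(2) = (-1/(-10 - 7))*(2 + 2^(3/2)) = (-1/(-17))*(2 + 2*√2) = (-1/17*(-1))*(2 + 2*√2) = (2 + 2*√2)/17 = 2/17 + 2*√2/17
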